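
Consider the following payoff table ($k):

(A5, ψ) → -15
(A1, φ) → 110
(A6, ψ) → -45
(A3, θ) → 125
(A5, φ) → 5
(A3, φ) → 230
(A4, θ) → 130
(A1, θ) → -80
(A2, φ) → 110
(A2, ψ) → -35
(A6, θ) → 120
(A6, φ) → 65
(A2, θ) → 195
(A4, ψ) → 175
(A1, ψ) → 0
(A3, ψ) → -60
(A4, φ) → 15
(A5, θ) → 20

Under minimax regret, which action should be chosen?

A2

Column bests: θ=195, φ=230, ψ=175.
A1 regrets: 275, 120, 175 → max 275
A2 regrets: 0, 120, 210 → max 210
A3 regrets: 70, 0, 235 → max 235
A4 regrets: 65, 215, 0 → max 215
A5 regrets: 175, 225, 190 → max 225
A6 regrets: 75, 165, 220 → max 220
Smallest max regret = 210 → A2.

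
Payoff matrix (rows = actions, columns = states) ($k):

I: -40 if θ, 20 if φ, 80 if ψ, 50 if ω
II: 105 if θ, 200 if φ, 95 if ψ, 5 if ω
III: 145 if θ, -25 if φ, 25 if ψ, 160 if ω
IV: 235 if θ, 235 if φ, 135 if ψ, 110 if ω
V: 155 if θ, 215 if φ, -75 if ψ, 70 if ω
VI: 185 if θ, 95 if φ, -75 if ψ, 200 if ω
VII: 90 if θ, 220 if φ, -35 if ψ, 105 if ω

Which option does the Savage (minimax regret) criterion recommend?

Column bests: θ=235, φ=235, ψ=135, ω=200.
I regrets: 275, 215, 55, 150 → max 275
II regrets: 130, 35, 40, 195 → max 195
III regrets: 90, 260, 110, 40 → max 260
IV regrets: 0, 0, 0, 90 → max 90
V regrets: 80, 20, 210, 130 → max 210
VI regrets: 50, 140, 210, 0 → max 210
VII regrets: 145, 15, 170, 95 → max 170
Smallest max regret = 90 → IV.

IV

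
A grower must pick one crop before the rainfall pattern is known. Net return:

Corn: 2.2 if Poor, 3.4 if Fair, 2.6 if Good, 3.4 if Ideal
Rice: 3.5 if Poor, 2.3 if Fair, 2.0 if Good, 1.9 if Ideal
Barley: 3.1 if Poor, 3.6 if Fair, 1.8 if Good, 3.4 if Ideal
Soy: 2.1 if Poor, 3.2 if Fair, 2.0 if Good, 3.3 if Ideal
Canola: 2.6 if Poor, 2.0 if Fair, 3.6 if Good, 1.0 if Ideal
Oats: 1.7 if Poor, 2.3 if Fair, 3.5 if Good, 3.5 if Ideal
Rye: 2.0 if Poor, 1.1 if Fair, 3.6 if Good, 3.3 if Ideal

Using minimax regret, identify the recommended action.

Corn

Column bests: Poor=3.5, Fair=3.6, Good=3.6, Ideal=3.5.
Corn regrets: 1.3, 0.2, 1.0, 0.1 → max 1.3
Rice regrets: 0.0, 1.3, 1.6, 1.6 → max 1.6
Barley regrets: 0.4, 0.0, 1.8, 0.1 → max 1.8
Soy regrets: 1.4, 0.4, 1.6, 0.2 → max 1.6
Canola regrets: 0.9, 1.6, 0.0, 2.5 → max 2.5
Oats regrets: 1.8, 1.3, 0.1, 0.0 → max 1.8
Rye regrets: 1.5, 2.5, 0.0, 0.2 → max 2.5
Smallest max regret = 1.3 → Corn.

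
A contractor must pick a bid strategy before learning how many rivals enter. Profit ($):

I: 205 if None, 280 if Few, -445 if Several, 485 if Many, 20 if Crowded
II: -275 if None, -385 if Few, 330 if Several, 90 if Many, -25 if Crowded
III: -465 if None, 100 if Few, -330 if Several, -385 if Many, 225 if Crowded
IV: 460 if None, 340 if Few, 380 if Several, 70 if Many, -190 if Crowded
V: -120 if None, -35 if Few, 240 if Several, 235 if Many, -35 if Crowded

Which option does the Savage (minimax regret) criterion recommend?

IV

Column bests: None=460, Few=340, Several=380, Many=485, Crowded=225.
I regrets: 255, 60, 825, 0, 205 → max 825
II regrets: 735, 725, 50, 395, 250 → max 735
III regrets: 925, 240, 710, 870, 0 → max 925
IV regrets: 0, 0, 0, 415, 415 → max 415
V regrets: 580, 375, 140, 250, 260 → max 580
Smallest max regret = 415 → IV.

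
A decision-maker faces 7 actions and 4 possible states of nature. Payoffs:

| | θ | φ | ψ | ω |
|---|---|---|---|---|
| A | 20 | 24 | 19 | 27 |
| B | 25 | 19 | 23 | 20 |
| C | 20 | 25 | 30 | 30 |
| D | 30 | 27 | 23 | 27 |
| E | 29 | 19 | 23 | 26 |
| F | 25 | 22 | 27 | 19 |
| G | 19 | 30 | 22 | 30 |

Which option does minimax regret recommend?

Column bests: θ=30, φ=30, ψ=30, ω=30.
A regrets: 10, 6, 11, 3 → max 11
B regrets: 5, 11, 7, 10 → max 11
C regrets: 10, 5, 0, 0 → max 10
D regrets: 0, 3, 7, 3 → max 7
E regrets: 1, 11, 7, 4 → max 11
F regrets: 5, 8, 3, 11 → max 11
G regrets: 11, 0, 8, 0 → max 11
Smallest max regret = 7 → D.

D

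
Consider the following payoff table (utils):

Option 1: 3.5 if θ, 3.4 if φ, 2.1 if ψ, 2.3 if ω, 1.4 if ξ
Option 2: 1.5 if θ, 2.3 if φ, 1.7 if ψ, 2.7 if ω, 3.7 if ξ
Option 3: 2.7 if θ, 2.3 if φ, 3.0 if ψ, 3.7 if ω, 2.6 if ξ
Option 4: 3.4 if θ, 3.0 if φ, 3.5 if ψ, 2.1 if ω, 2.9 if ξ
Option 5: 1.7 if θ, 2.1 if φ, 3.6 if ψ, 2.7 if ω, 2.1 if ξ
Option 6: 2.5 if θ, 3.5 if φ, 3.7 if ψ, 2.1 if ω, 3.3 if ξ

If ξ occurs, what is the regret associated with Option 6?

Best payoff under ξ is 3.7.
Regret = 3.7 − 3.3 = 0.4.

0.4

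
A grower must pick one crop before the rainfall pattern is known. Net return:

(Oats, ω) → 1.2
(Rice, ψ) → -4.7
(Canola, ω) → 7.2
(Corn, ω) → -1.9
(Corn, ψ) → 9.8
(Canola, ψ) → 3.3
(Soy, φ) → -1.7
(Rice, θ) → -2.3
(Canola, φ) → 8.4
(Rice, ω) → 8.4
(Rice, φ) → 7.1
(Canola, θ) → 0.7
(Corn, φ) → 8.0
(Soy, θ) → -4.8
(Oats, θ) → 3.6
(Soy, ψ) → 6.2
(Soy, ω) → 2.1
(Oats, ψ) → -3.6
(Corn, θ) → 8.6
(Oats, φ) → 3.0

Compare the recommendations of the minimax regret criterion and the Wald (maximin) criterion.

Column bests: θ=8.6, φ=8.4, ψ=9.8, ω=8.4.
Oats regrets: 5.0, 5.4, 13.4, 7.2 → max 13.4
Corn regrets: 0.0, 0.4, 0.0, 10.3 → max 10.3
Soy regrets: 13.4, 10.1, 3.6, 6.3 → max 13.4
Canola regrets: 7.9, 0.0, 6.5, 1.2 → max 7.9
Rice regrets: 10.9, 1.3, 14.5, 0.0 → max 14.5
Smallest max regret = 7.9 → Canola.
Row minima: Oats=-3.6, Corn=-1.9, Soy=-4.8, Canola=0.7, Rice=-4.7
Best worst-case = 0.7 → Canola.

minimax regret → Canola; maximin → Canola (agree)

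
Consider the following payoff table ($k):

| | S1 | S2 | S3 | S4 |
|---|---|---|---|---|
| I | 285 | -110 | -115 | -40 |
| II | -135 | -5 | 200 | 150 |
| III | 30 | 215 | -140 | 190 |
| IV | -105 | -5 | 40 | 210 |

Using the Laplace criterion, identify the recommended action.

III

Row averages: I=5, II=52.5, III=73.75, IV=35
Highest average = 73.75 → III.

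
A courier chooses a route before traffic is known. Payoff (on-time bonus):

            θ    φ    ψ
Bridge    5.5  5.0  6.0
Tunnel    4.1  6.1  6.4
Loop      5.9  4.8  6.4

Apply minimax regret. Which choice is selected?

Bridge

Column bests: θ=5.9, φ=6.1, ψ=6.4.
Bridge regrets: 0.4, 1.1, 0.4 → max 1.1
Tunnel regrets: 1.8, 0.0, 0.0 → max 1.8
Loop regrets: 0.0, 1.3, 0.0 → max 1.3
Smallest max regret = 1.1 → Bridge.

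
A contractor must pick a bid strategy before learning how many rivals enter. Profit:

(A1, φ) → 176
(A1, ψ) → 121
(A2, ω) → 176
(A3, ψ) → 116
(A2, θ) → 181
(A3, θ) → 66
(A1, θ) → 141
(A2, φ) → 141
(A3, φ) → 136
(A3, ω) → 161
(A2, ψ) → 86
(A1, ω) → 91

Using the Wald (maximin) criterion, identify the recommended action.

Row minima: A1=91, A2=86, A3=66
Best worst-case = 91 → A1.

A1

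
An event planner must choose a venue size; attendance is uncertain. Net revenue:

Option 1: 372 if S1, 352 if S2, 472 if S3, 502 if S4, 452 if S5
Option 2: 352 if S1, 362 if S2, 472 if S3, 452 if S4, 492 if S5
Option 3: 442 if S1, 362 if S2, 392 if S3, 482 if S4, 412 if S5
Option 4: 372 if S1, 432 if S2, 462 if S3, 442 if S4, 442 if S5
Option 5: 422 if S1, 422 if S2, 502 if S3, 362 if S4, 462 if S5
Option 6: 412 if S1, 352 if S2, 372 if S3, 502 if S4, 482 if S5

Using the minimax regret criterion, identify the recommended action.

Option 4

Column bests: S1=442, S2=432, S3=502, S4=502, S5=492.
Option 1 regrets: 70, 80, 30, 0, 40 → max 80
Option 2 regrets: 90, 70, 30, 50, 0 → max 90
Option 3 regrets: 0, 70, 110, 20, 80 → max 110
Option 4 regrets: 70, 0, 40, 60, 50 → max 70
Option 5 regrets: 20, 10, 0, 140, 30 → max 140
Option 6 regrets: 30, 80, 130, 0, 10 → max 130
Smallest max regret = 70 → Option 4.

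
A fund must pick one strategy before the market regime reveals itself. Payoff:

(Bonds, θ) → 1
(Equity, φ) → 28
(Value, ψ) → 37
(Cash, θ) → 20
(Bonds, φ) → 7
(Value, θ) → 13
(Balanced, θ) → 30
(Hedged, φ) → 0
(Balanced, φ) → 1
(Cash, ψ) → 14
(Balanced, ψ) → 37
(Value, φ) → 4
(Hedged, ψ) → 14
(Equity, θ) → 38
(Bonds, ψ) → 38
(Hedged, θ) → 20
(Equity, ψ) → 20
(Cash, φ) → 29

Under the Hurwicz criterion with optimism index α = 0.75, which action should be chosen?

Cash: 0.75·29 + 0.25·14 = 25.25
Value: 0.75·37 + 0.25·4 = 28.75
Equity: 0.75·38 + 0.25·20 = 33.5
Bonds: 0.75·38 + 0.25·1 = 28.75
Balanced: 0.75·37 + 0.25·1 = 28
Hedged: 0.75·20 + 0.25·0 = 15
Highest Hurwicz score = 33.5 → Equity.

Equity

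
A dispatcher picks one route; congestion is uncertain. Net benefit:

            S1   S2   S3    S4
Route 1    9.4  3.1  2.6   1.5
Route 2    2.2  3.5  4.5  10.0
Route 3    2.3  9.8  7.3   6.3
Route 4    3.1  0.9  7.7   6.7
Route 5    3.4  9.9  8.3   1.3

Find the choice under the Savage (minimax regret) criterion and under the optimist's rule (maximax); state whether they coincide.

Column bests: S1=9.4, S2=9.9, S3=8.3, S4=10.0.
Route 1 regrets: 0.0, 6.8, 5.7, 8.5 → max 8.5
Route 2 regrets: 7.2, 6.4, 3.8, 0.0 → max 7.2
Route 3 regrets: 7.1, 0.1, 1.0, 3.7 → max 7.1
Route 4 regrets: 6.3, 9.0, 0.6, 3.3 → max 9.0
Route 5 regrets: 6.0, 0.0, 0.0, 8.7 → max 8.7
Smallest max regret = 7.1 → Route 3.
Row maxima: Route 1=9.4, Route 2=10.0, Route 3=9.8, Route 4=7.7, Route 5=9.9
Best best-case = 10.0 → Route 2.

minimax regret → Route 3; maximax → Route 2 (disagree)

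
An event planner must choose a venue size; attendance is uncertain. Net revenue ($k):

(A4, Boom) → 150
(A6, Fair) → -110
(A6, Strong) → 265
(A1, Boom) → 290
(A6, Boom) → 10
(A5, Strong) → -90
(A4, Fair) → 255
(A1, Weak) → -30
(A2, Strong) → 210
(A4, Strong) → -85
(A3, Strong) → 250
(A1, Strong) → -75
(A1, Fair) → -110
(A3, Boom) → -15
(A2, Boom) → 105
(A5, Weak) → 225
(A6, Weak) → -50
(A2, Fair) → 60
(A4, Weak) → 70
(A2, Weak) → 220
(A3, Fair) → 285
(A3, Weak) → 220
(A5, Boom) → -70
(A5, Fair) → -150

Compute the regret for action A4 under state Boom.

140

Best payoff under Boom is 290.
Regret = 290 − 150 = 140.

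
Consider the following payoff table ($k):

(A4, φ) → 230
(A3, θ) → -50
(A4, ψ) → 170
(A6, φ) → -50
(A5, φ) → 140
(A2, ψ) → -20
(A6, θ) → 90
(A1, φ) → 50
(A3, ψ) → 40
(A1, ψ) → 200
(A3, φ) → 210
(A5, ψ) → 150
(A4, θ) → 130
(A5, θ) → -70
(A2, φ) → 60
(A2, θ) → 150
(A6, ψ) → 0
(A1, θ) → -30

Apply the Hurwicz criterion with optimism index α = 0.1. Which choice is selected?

A4

A1: 0.1·200 + 0.9·(-30) = -7
A2: 0.1·150 + 0.9·(-20) = -3
A3: 0.1·210 + 0.9·(-50) = -24
A4: 0.1·230 + 0.9·130 = 140
A5: 0.1·150 + 0.9·(-70) = -48
A6: 0.1·90 + 0.9·(-50) = -36
Highest Hurwicz score = 140 → A4.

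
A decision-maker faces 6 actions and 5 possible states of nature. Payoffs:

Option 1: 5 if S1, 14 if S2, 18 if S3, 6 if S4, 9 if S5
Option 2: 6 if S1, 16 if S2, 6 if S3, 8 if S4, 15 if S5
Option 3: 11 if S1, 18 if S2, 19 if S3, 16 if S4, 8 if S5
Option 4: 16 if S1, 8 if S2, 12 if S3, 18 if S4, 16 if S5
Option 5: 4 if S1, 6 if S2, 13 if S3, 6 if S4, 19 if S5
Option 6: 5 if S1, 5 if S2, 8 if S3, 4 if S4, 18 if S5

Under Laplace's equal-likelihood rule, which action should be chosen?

Row averages: Option 1=10.4, Option 2=10.2, Option 3=14.4, Option 4=14, Option 5=9.6, Option 6=8
Highest average = 14.4 → Option 3.

Option 3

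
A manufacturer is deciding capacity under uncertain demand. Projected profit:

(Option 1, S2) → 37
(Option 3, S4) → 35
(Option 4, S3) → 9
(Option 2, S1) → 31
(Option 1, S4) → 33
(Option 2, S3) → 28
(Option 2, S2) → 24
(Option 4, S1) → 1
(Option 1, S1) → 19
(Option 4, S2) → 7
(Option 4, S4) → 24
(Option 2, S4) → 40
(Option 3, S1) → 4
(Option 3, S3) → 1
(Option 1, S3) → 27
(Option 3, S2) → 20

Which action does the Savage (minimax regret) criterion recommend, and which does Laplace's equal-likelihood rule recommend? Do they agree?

minimax regret → Option 1; laplace → Option 2 (disagree)

Column bests: S1=31, S2=37, S3=28, S4=40.
Option 1 regrets: 12, 0, 1, 7 → max 12
Option 2 regrets: 0, 13, 0, 0 → max 13
Option 3 regrets: 27, 17, 27, 5 → max 27
Option 4 regrets: 30, 30, 19, 16 → max 30
Smallest max regret = 12 → Option 1.
Row averages: Option 1=29, Option 2=30.75, Option 3=15, Option 4=10.25
Highest average = 30.75 → Option 2.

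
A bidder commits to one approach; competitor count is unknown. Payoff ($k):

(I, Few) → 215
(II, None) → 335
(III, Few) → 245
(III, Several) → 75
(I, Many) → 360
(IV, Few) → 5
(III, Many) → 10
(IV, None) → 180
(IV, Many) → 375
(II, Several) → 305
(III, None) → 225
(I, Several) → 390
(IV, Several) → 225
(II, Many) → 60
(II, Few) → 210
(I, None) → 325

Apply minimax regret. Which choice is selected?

Column bests: None=335, Few=245, Several=390, Many=375.
I regrets: 10, 30, 0, 15 → max 30
II regrets: 0, 35, 85, 315 → max 315
III regrets: 110, 0, 315, 365 → max 365
IV regrets: 155, 240, 165, 0 → max 240
Smallest max regret = 30 → I.

I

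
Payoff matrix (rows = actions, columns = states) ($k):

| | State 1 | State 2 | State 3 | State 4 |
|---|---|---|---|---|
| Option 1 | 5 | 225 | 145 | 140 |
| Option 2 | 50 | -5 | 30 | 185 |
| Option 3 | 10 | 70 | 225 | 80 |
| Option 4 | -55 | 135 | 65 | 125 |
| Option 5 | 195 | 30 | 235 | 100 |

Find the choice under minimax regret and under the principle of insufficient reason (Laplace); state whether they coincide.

Column bests: State 1=195, State 2=225, State 3=235, State 4=185.
Option 1 regrets: 190, 0, 90, 45 → max 190
Option 2 regrets: 145, 230, 205, 0 → max 230
Option 3 regrets: 185, 155, 10, 105 → max 185
Option 4 regrets: 250, 90, 170, 60 → max 250
Option 5 regrets: 0, 195, 0, 85 → max 195
Smallest max regret = 185 → Option 3.
Row averages: Option 1=128.75, Option 2=65, Option 3=96.25, Option 4=67.5, Option 5=140
Highest average = 140 → Option 5.

minimax regret → Option 3; laplace → Option 5 (disagree)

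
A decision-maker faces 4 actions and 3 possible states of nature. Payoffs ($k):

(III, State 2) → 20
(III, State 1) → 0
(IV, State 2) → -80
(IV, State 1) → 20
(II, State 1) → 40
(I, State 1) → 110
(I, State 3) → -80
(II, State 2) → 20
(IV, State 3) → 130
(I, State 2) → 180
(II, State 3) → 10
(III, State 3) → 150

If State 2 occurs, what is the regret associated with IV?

260

Best payoff under State 2 is 180.
Regret = 180 − (-80) = 260.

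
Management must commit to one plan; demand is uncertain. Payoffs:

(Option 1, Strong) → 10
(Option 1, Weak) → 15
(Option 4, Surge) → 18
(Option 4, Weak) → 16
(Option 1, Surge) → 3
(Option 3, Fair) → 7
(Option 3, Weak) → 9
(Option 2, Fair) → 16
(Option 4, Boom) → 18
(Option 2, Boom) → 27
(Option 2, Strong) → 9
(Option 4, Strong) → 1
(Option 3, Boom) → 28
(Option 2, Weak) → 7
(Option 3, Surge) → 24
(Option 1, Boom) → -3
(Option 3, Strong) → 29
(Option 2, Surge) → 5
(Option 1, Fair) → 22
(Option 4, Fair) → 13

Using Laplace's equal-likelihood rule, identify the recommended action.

Row averages: Option 1=9.4, Option 2=12.8, Option 3=19.4, Option 4=13.2
Highest average = 19.4 → Option 3.

Option 3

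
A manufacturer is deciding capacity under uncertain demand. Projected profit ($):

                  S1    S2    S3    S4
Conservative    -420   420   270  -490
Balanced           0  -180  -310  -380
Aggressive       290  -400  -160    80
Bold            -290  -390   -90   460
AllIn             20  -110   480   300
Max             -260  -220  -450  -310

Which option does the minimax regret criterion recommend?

Column bests: S1=290, S2=420, S3=480, S4=460.
Conservative regrets: 710, 0, 210, 950 → max 950
Balanced regrets: 290, 600, 790, 840 → max 840
Aggressive regrets: 0, 820, 640, 380 → max 820
Bold regrets: 580, 810, 570, 0 → max 810
AllIn regrets: 270, 530, 0, 160 → max 530
Max regrets: 550, 640, 930, 770 → max 930
Smallest max regret = 530 → AllIn.

AllIn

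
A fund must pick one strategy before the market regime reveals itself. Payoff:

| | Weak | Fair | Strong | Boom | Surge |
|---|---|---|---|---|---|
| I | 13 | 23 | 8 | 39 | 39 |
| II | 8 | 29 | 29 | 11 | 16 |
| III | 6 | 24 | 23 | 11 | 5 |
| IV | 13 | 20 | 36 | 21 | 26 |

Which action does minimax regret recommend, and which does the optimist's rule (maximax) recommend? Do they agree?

minimax regret → IV; maximax → I (disagree)

Column bests: Weak=13, Fair=29, Strong=36, Boom=39, Surge=39.
I regrets: 0, 6, 28, 0, 0 → max 28
II regrets: 5, 0, 7, 28, 23 → max 28
III regrets: 7, 5, 13, 28, 34 → max 34
IV regrets: 0, 9, 0, 18, 13 → max 18
Smallest max regret = 18 → IV.
Row maxima: I=39, II=29, III=24, IV=36
Best best-case = 39 → I.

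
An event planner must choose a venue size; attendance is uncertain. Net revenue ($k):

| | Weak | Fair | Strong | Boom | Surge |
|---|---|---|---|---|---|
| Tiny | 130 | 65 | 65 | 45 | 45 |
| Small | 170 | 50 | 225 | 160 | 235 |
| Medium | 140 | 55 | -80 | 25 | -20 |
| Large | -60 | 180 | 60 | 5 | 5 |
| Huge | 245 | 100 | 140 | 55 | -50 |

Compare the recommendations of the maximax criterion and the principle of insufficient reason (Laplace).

maximax → Huge; laplace → Small (disagree)

Row maxima: Tiny=130, Small=235, Medium=140, Large=180, Huge=245
Best best-case = 245 → Huge.
Row averages: Tiny=70, Small=168, Medium=24, Large=38, Huge=98
Highest average = 168 → Small.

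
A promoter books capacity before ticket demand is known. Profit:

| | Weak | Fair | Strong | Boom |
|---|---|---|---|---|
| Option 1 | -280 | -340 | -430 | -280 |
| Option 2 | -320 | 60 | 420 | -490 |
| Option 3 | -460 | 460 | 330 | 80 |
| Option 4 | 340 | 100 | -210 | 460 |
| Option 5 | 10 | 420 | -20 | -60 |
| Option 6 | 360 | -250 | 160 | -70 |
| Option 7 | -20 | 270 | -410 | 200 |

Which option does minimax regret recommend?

Option 5

Column bests: Weak=360, Fair=460, Strong=420, Boom=460.
Option 1 regrets: 640, 800, 850, 740 → max 850
Option 2 regrets: 680, 400, 0, 950 → max 950
Option 3 regrets: 820, 0, 90, 380 → max 820
Option 4 regrets: 20, 360, 630, 0 → max 630
Option 5 regrets: 350, 40, 440, 520 → max 520
Option 6 regrets: 0, 710, 260, 530 → max 710
Option 7 regrets: 380, 190, 830, 260 → max 830
Smallest max regret = 520 → Option 5.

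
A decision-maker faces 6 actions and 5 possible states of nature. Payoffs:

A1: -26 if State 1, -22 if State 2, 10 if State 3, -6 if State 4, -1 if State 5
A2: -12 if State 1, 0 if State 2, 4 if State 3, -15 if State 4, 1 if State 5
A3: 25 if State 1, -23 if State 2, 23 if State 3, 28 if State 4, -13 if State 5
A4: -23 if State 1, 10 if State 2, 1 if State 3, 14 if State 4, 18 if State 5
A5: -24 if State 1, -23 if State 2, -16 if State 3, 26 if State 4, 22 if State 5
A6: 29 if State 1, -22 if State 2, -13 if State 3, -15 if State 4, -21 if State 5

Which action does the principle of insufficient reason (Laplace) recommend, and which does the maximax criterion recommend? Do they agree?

Row averages: A1=-9, A2=-4.4, A3=8, A4=4, A5=-3, A6=-8.4
Highest average = 8 → A3.
Row maxima: A1=10, A2=4, A3=28, A4=18, A5=26, A6=29
Best best-case = 29 → A6.

laplace → A3; maximax → A6 (disagree)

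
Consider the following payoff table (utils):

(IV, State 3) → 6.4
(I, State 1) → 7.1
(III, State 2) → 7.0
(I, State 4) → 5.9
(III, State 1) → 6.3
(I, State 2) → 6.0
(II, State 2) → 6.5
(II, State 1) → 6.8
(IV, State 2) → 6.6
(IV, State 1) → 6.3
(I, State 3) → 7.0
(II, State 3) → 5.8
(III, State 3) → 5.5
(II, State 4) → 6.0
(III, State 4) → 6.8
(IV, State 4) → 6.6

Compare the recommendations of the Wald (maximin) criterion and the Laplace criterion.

Row minima: I=5.9, II=5.8, III=5.5, IV=6.3
Best worst-case = 6.3 → IV.
Row averages: I=6.5, II=6.275, III=6.4, IV=6.475
Highest average = 6.5 → I.

maximin → IV; laplace → I (disagree)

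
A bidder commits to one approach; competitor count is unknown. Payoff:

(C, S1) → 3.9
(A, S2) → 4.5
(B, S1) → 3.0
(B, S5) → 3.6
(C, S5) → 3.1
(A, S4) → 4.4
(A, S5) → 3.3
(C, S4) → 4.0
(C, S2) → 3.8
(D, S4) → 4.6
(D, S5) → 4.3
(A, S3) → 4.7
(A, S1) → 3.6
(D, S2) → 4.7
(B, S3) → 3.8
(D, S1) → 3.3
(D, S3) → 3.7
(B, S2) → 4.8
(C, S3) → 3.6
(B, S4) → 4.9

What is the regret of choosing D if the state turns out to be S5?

Best payoff under S5 is 4.3.
Regret = 4.3 − 4.3 = 0.0.

0.0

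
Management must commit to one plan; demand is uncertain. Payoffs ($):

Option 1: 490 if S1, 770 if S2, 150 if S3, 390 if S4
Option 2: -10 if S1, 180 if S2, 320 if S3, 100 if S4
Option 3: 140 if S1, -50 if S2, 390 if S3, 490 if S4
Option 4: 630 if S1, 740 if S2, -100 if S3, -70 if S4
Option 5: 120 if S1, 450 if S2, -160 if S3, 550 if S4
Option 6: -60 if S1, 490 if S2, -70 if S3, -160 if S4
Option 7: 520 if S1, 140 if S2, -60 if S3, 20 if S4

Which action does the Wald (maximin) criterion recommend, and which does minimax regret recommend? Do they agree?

Row minima: Option 1=150, Option 2=-10, Option 3=-50, Option 4=-100, Option 5=-160, Option 6=-160, Option 7=-60
Best worst-case = 150 → Option 1.
Column bests: S1=630, S2=770, S3=390, S4=550.
Option 1 regrets: 140, 0, 240, 160 → max 240
Option 2 regrets: 640, 590, 70, 450 → max 640
Option 3 regrets: 490, 820, 0, 60 → max 820
Option 4 regrets: 0, 30, 490, 620 → max 620
Option 5 regrets: 510, 320, 550, 0 → max 550
Option 6 regrets: 690, 280, 460, 710 → max 710
Option 7 regrets: 110, 630, 450, 530 → max 630
Smallest max regret = 240 → Option 1.

maximin → Option 1; minimax regret → Option 1 (agree)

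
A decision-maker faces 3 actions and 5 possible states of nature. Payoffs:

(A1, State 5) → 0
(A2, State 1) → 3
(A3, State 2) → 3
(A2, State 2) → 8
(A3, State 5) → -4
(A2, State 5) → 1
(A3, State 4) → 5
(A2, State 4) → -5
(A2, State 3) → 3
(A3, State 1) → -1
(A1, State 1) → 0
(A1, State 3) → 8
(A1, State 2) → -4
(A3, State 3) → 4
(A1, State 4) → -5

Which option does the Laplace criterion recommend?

Row averages: A1=-0.2, A2=2, A3=1.4
Highest average = 2 → A2.

A2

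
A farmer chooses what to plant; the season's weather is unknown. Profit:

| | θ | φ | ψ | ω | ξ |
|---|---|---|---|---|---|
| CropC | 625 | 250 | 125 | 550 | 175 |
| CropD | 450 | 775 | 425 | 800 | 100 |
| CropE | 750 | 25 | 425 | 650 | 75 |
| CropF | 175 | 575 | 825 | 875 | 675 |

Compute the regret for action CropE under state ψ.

Best payoff under ψ is 825.
Regret = 825 − 425 = 400.

400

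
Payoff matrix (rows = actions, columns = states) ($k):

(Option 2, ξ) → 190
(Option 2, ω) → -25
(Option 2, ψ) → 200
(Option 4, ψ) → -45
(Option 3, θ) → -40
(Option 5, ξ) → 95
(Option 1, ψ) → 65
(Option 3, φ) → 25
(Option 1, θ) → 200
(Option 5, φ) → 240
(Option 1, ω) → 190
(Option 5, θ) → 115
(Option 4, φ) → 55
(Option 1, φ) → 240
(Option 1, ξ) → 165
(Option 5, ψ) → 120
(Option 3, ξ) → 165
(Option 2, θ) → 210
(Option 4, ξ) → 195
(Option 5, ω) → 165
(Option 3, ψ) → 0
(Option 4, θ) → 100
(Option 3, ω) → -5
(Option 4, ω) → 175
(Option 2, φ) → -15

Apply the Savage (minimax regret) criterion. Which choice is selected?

Option 5

Column bests: θ=210, φ=240, ψ=200, ω=190, ξ=195.
Option 1 regrets: 10, 0, 135, 0, 30 → max 135
Option 2 regrets: 0, 255, 0, 215, 5 → max 255
Option 3 regrets: 250, 215, 200, 195, 30 → max 250
Option 4 regrets: 110, 185, 245, 15, 0 → max 245
Option 5 regrets: 95, 0, 80, 25, 100 → max 100
Smallest max regret = 100 → Option 5.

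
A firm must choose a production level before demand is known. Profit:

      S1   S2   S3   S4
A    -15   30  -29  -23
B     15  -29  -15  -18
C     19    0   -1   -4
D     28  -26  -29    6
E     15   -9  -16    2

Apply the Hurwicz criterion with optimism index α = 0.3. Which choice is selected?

C

A: 0.3·30 + 0.7·(-29) = -11.3
B: 0.3·15 + 0.7·(-29) = -15.8
C: 0.3·19 + 0.7·(-4) = 2.9
D: 0.3·28 + 0.7·(-29) = -11.9
E: 0.3·15 + 0.7·(-16) = -6.7
Highest Hurwicz score = 2.9 → C.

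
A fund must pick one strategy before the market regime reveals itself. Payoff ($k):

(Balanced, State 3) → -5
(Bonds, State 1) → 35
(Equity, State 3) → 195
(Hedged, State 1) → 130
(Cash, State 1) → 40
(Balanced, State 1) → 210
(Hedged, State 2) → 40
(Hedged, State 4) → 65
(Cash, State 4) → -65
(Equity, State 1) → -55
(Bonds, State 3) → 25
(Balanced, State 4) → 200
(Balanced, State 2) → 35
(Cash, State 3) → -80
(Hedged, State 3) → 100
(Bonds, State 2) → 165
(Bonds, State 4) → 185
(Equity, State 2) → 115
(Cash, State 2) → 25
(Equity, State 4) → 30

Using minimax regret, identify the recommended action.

Hedged

Column bests: State 1=210, State 2=165, State 3=195, State 4=200.
Hedged regrets: 80, 125, 95, 135 → max 135
Bonds regrets: 175, 0, 170, 15 → max 175
Equity regrets: 265, 50, 0, 170 → max 265
Cash regrets: 170, 140, 275, 265 → max 275
Balanced regrets: 0, 130, 200, 0 → max 200
Smallest max regret = 135 → Hedged.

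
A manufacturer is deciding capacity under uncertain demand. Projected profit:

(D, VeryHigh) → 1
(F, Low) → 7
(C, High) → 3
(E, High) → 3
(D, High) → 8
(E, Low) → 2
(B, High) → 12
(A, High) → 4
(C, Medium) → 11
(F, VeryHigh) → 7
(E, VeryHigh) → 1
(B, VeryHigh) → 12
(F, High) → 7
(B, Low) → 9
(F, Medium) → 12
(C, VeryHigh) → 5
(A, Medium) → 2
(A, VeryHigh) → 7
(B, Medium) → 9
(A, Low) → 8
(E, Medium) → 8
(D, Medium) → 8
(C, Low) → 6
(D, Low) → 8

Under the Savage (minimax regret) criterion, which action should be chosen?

B

Column bests: Low=9, Medium=12, High=12, VeryHigh=12.
A regrets: 1, 10, 8, 5 → max 10
B regrets: 0, 3, 0, 0 → max 3
C regrets: 3, 1, 9, 7 → max 9
D regrets: 1, 4, 4, 11 → max 11
E regrets: 7, 4, 9, 11 → max 11
F regrets: 2, 0, 5, 5 → max 5
Smallest max regret = 3 → B.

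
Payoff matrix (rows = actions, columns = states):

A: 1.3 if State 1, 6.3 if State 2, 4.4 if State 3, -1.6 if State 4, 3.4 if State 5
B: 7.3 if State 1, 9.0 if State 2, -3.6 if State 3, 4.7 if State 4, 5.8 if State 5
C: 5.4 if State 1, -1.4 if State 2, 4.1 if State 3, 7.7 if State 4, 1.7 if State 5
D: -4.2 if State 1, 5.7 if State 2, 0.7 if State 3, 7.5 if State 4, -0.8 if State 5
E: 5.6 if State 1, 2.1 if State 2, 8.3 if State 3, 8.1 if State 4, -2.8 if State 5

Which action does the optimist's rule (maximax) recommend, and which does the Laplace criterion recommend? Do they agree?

maximax → B; laplace → B (agree)

Row maxima: A=6.3, B=9.0, C=7.7, D=7.5, E=8.3
Best best-case = 9.0 → B.
Row averages: A=2.76, B=4.64, C=3.5, D=1.78, E=4.26
Highest average = 4.64 → B.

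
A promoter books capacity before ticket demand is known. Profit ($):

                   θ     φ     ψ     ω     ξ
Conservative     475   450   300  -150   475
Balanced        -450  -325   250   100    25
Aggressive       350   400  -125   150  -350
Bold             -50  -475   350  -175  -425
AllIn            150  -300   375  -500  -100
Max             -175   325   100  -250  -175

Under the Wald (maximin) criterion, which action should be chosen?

Conservative

Row minima: Conservative=-150, Balanced=-450, Aggressive=-350, Bold=-475, AllIn=-500, Max=-250
Best worst-case = -150 → Conservative.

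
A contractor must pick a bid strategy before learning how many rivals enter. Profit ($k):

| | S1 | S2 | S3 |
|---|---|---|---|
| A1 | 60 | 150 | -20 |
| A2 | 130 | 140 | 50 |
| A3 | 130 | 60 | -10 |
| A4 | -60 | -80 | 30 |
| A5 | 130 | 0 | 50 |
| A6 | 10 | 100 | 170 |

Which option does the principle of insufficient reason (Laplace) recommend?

Row averages: A1=190/3, A2=320/3, A3=60, A4=-110/3, A5=60, A6=280/3
Highest average = 320/3 → A2.

A2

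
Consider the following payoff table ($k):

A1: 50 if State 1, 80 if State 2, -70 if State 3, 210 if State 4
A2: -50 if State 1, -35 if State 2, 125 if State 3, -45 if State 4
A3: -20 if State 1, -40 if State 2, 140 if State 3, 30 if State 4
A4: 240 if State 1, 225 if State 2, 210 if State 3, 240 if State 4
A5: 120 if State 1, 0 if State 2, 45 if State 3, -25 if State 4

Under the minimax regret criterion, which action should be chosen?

Column bests: State 1=240, State 2=225, State 3=210, State 4=240.
A1 regrets: 190, 145, 280, 30 → max 280
A2 regrets: 290, 260, 85, 285 → max 290
A3 regrets: 260, 265, 70, 210 → max 265
A4 regrets: 0, 0, 0, 0 → max 0
A5 regrets: 120, 225, 165, 265 → max 265
Smallest max regret = 0 → A4.

A4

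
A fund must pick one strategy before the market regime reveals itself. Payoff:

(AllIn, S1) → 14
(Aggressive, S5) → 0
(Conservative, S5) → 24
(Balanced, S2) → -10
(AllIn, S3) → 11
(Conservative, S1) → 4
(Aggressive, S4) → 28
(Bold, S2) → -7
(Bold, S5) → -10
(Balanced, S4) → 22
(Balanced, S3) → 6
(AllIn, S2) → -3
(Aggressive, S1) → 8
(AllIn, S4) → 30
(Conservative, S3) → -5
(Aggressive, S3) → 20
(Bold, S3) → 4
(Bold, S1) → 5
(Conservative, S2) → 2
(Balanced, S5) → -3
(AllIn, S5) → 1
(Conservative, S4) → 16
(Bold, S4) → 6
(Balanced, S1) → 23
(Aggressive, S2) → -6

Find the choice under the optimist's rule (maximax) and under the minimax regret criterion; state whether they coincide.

maximax → AllIn; minimax regret → AllIn (agree)

Row maxima: Conservative=24, Balanced=23, Aggressive=28, Bold=6, AllIn=30
Best best-case = 30 → AllIn.
Column bests: S1=23, S2=2, S3=20, S4=30, S5=24.
Conservative regrets: 19, 0, 25, 14, 0 → max 25
Balanced regrets: 0, 12, 14, 8, 27 → max 27
Aggressive regrets: 15, 8, 0, 2, 24 → max 24
Bold regrets: 18, 9, 16, 24, 34 → max 34
AllIn regrets: 9, 5, 9, 0, 23 → max 23
Smallest max regret = 23 → AllIn.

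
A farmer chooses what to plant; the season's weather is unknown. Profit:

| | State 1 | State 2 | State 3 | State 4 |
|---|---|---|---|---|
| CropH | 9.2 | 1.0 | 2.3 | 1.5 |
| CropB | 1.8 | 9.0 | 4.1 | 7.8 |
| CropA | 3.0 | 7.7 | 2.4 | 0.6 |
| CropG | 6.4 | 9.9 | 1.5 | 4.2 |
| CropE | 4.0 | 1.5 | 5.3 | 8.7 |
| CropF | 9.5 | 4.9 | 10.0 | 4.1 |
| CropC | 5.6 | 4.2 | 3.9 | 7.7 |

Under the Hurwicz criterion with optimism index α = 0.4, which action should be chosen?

CropF

CropH: 0.4·9.2 + 0.6·1.0 = 4.28
CropB: 0.4·9.0 + 0.6·1.8 = 4.68
CropA: 0.4·7.7 + 0.6·0.6 = 3.44
CropG: 0.4·9.9 + 0.6·1.5 = 4.86
CropE: 0.4·8.7 + 0.6·1.5 = 4.38
CropF: 0.4·10.0 + 0.6·4.1 = 6.46
CropC: 0.4·7.7 + 0.6·3.9 = 5.42
Highest Hurwicz score = 6.46 → CropF.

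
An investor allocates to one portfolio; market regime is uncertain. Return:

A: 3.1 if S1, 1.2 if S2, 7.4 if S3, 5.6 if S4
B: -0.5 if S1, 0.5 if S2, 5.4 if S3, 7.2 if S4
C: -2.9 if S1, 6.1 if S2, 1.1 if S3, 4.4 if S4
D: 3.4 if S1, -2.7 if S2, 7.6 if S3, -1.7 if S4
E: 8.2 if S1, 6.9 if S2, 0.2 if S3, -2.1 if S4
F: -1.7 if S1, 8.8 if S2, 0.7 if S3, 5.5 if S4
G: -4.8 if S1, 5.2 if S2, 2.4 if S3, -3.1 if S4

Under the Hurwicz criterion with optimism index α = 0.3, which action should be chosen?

A: 0.3·7.4 + 0.7·1.2 = 3.06
B: 0.3·7.2 + 0.7·(-0.5) = 1.81
C: 0.3·6.1 + 0.7·(-2.9) = -0.2
D: 0.3·7.6 + 0.7·(-2.7) = 0.39
E: 0.3·8.2 + 0.7·(-2.1) = 0.99
F: 0.3·8.8 + 0.7·(-1.7) = 1.45
G: 0.3·5.2 + 0.7·(-4.8) = -1.8
Highest Hurwicz score = 3.06 → A.

A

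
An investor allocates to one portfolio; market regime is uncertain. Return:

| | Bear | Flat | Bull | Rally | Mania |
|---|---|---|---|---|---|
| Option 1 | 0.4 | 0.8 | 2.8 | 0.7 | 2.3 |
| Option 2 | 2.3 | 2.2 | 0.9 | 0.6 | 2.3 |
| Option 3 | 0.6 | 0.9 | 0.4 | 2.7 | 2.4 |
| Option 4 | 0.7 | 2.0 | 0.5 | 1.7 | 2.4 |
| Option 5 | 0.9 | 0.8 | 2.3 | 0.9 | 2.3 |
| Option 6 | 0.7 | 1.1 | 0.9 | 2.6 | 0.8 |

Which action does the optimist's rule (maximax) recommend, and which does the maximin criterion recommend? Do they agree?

Row maxima: Option 1=2.8, Option 2=2.3, Option 3=2.7, Option 4=2.4, Option 5=2.3, Option 6=2.6
Best best-case = 2.8 → Option 1.
Row minima: Option 1=0.4, Option 2=0.6, Option 3=0.4, Option 4=0.5, Option 5=0.8, Option 6=0.7
Best worst-case = 0.8 → Option 5.

maximax → Option 1; maximin → Option 5 (disagree)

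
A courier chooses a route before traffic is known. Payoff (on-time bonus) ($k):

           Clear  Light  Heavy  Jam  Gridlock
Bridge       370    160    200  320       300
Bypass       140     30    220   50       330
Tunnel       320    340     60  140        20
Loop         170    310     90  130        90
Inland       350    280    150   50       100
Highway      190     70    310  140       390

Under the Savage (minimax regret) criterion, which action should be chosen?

Bridge

Column bests: Clear=370, Light=340, Heavy=310, Jam=320, Gridlock=390.
Bridge regrets: 0, 180, 110, 0, 90 → max 180
Bypass regrets: 230, 310, 90, 270, 60 → max 310
Tunnel regrets: 50, 0, 250, 180, 370 → max 370
Loop regrets: 200, 30, 220, 190, 300 → max 300
Inland regrets: 20, 60, 160, 270, 290 → max 290
Highway regrets: 180, 270, 0, 180, 0 → max 270
Smallest max regret = 180 → Bridge.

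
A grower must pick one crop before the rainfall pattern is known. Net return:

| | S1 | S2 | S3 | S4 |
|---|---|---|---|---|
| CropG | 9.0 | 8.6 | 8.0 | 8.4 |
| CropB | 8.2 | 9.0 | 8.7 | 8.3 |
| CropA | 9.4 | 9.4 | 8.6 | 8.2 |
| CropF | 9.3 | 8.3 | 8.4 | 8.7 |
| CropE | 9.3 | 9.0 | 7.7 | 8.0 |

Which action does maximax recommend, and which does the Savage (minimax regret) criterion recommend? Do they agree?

maximax → CropA; minimax regret → CropA (agree)

Row maxima: CropG=9.0, CropB=9.0, CropA=9.4, CropF=9.3, CropE=9.3
Best best-case = 9.4 → CropA.
Column bests: S1=9.4, S2=9.4, S3=8.7, S4=8.7.
CropG regrets: 0.4, 0.8, 0.7, 0.3 → max 0.8
CropB regrets: 1.2, 0.4, 0.0, 0.4 → max 1.2
CropA regrets: 0.0, 0.0, 0.1, 0.5 → max 0.5
CropF regrets: 0.1, 1.1, 0.3, 0.0 → max 1.1
CropE regrets: 0.1, 0.4, 1.0, 0.7 → max 1.0
Smallest max regret = 0.5 → CropA.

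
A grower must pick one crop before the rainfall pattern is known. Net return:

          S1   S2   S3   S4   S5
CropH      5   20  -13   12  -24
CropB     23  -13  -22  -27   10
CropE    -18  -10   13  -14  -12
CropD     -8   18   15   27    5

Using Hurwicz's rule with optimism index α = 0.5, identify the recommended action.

CropH: 0.5·20 + 0.5·(-24) = -2
CropB: 0.5·23 + 0.5·(-27) = -2
CropE: 0.5·13 + 0.5·(-18) = -2.5
CropD: 0.5·27 + 0.5·(-8) = 9.5
Highest Hurwicz score = 9.5 → CropD.

CropD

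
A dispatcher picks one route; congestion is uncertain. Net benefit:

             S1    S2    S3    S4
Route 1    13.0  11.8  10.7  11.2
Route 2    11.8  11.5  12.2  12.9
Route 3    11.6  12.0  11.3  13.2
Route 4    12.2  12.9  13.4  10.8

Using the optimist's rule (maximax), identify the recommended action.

Route 4

Row maxima: Route 1=13.0, Route 2=12.9, Route 3=13.2, Route 4=13.4
Best best-case = 13.4 → Route 4.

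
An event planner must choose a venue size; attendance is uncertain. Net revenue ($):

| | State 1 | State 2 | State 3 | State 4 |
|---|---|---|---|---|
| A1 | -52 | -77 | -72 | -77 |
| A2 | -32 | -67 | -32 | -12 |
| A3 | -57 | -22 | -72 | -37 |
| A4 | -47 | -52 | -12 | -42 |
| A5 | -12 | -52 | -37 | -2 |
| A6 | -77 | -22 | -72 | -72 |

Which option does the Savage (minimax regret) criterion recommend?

A5

Column bests: State 1=-12, State 2=-22, State 3=-12, State 4=-2.
A1 regrets: 40, 55, 60, 75 → max 75
A2 regrets: 20, 45, 20, 10 → max 45
A3 regrets: 45, 0, 60, 35 → max 60
A4 regrets: 35, 30, 0, 40 → max 40
A5 regrets: 0, 30, 25, 0 → max 30
A6 regrets: 65, 0, 60, 70 → max 70
Smallest max regret = 30 → A5.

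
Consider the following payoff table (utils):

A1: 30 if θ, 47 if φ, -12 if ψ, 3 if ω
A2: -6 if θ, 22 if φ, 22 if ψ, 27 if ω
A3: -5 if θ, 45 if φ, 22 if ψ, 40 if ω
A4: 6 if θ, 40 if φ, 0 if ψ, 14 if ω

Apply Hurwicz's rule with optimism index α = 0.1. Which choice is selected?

A1: 0.1·47 + 0.9·(-12) = -6.1
A2: 0.1·27 + 0.9·(-6) = -2.7
A3: 0.1·45 + 0.9·(-5) = 0
A4: 0.1·40 + 0.9·0 = 4
Highest Hurwicz score = 4 → A4.

A4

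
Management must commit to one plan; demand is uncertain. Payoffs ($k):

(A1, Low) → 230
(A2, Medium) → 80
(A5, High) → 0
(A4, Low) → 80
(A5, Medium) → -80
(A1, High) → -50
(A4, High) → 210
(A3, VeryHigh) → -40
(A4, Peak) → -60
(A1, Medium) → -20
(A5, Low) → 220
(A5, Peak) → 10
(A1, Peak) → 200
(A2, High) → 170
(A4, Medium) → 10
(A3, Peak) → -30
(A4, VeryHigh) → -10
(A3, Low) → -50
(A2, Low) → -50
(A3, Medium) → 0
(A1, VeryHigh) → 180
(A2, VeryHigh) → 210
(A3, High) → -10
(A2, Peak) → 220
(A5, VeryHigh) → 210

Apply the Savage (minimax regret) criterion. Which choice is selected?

A5

Column bests: Low=230, Medium=80, High=210, VeryHigh=210, Peak=220.
A1 regrets: 0, 100, 260, 30, 20 → max 260
A2 regrets: 280, 0, 40, 0, 0 → max 280
A3 regrets: 280, 80, 220, 250, 250 → max 280
A4 regrets: 150, 70, 0, 220, 280 → max 280
A5 regrets: 10, 160, 210, 0, 210 → max 210
Smallest max regret = 210 → A5.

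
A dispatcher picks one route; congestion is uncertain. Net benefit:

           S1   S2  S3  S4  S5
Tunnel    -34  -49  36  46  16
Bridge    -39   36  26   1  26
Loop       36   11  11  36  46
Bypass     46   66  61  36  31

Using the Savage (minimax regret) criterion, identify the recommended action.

Column bests: S1=46, S2=66, S3=61, S4=46, S5=46.
Tunnel regrets: 80, 115, 25, 0, 30 → max 115
Bridge regrets: 85, 30, 35, 45, 20 → max 85
Loop regrets: 10, 55, 50, 10, 0 → max 55
Bypass regrets: 0, 0, 0, 10, 15 → max 15
Smallest max regret = 15 → Bypass.

Bypass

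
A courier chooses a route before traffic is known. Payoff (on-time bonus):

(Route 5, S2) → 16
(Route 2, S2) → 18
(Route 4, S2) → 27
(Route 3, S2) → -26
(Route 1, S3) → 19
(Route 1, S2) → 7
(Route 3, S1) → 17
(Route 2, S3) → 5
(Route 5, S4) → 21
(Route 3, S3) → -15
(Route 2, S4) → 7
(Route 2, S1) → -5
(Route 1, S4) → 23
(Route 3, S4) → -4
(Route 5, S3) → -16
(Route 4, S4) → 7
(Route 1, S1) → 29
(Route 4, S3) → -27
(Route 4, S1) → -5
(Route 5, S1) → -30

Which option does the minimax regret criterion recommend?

Route 1

Column bests: S1=29, S2=27, S3=19, S4=23.
Route 1 regrets: 0, 20, 0, 0 → max 20
Route 2 regrets: 34, 9, 14, 16 → max 34
Route 3 regrets: 12, 53, 34, 27 → max 53
Route 4 regrets: 34, 0, 46, 16 → max 46
Route 5 regrets: 59, 11, 35, 2 → max 59
Smallest max regret = 20 → Route 1.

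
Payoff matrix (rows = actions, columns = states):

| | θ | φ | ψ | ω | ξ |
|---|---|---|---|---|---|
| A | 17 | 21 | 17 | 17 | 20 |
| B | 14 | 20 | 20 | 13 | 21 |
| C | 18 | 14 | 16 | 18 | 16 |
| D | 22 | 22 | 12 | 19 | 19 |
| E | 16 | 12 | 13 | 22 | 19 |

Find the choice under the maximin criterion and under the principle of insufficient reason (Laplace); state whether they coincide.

maximin → A; laplace → D (disagree)

Row minima: A=17, B=13, C=14, D=12, E=12
Best worst-case = 17 → A.
Row averages: A=18.4, B=17.6, C=16.4, D=18.8, E=16.4
Highest average = 18.8 → D.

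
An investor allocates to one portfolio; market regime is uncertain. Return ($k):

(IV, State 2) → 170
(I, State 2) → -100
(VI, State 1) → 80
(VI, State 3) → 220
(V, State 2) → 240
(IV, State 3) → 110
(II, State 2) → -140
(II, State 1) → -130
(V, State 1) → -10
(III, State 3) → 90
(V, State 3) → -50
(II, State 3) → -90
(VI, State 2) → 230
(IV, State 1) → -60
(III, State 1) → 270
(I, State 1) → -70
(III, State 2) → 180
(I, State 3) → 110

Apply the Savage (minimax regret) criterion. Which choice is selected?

III

Column bests: State 1=270, State 2=240, State 3=220.
I regrets: 340, 340, 110 → max 340
II regrets: 400, 380, 310 → max 400
III regrets: 0, 60, 130 → max 130
IV regrets: 330, 70, 110 → max 330
V regrets: 280, 0, 270 → max 280
VI regrets: 190, 10, 0 → max 190
Smallest max regret = 130 → III.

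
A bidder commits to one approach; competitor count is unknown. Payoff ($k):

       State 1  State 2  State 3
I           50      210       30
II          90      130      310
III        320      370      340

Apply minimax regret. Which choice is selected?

Column bests: State 1=320, State 2=370, State 3=340.
I regrets: 270, 160, 310 → max 310
II regrets: 230, 240, 30 → max 240
III regrets: 0, 0, 0 → max 0
Smallest max regret = 0 → III.

III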